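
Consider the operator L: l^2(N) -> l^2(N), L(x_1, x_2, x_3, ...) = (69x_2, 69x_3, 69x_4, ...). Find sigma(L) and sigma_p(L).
sigma(L) = closed disk {z in C : |z| ≤ 69}; sigma_p(L) = open disk {z in C : |z| < 69}

Note L = 69·V where V is the unit left shift (V x)_k = x_{k+1}; so sigma(L) = 69·sigma(V) and ||L|| = 69||V||. ||L x||^2 = 4761sum_{k≥2} |x_k|^2 ≤ 4761||x||^2, with equality on {x : x_1 = 0}, so ||L|| = 69. For any lambda with |lambda| < 69, set r = lambda/69 (|r| < 1); the vector x = (1, r, r^2, ...) is in l^2 and satisfies L x = 69(r, r^2, ...) = lambda x, so lambda is an eigenvalue. On the boundary |lambda| = 69 the geometric series diverges, so no l^2 eigenvector exists, but these lambda lie in the approximate point spectrum. Hence sigma(L) is the closed disk of radius 69 and sigma_p(L) is the open disk.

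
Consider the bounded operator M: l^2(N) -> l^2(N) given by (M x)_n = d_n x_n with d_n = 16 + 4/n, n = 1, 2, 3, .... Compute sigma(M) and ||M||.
sigma(M) = {16 + 4/n : n ≥ 1} ∪ {16}; ||M|| = 20

A bounded diagonal operator on l^2 with diagonal entries d_n has spectrum equal to the closure of {d_n : n ≥ 1}: every d_n is an eigenvalue (with eigenvector e_n), so {d_n} ⊂ sigma(M); the spectrum is closed, so its closure is too; and for lambda not in the closure, (M - lambda I) has bounded inverse (the diagonal entries 1/(d_n - lambda) are bounded). For our sequence d_n = 16 + 4/n, n = 1, 2, 3, ...:
  - {d_n} = {16 + 4/n : n ≥ 1}; the only limit point is 16
  - closure = {16 + 4/n : n ≥ 1} ∪ {16}
For the norm: a diagonal operator has ||M|| = sup_n |d_n|. Here d_n = 16 + 4/n is positive and decreasing, so sup_n |d_n| = d_1 = 16 + 4 = 20. So ||M|| = 20.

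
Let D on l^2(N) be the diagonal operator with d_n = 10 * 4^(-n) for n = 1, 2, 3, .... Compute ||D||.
||D|| = 5/2 (attained at n = 1)

For D diagonal, ||D|| = sup_n |d_n|. The sequence d_n = 10 * 4^(-n) is positive and strictly decreasing (ratio 4^(-1) < 1), so the supremum is d_1 = 10/4 = 5/2. Hence ||D|| = 5/2.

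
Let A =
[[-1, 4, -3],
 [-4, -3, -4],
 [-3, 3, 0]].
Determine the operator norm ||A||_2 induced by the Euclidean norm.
||A||_2 ≈ 6.675 (= sqrt(largest eigenvalue of A^T A))

||A||_2 = sigma_max(A) = sqrt(lambda_max(A^T A)). Form the symmetric matrix M = A^T A =
[[26, -1, 19],
 [-1, 34, 0],
 [19, 0, 25]].
Its characteristic polynomial (trace, sum of principal 2x2 minors, determinant of M give the coefficients) is
  p(λ) = det(λ I - M) = λ^3 - 85λ^2 + 2022λ - 9801.
No integer candidate from the rational root theorem (±divisors of 9801) is a root, so the roots are irrational. The cubic discriminant is Δ = 122834241 > 0, so there are three distinct real roots. p(6) = -513 and p(7) = 531 have opposite signs, so a root lies in (6, 7); Newton's method refines it to λ ≈ 6.4757. p(33) = 297 and p(34) = -9 have opposite signs, so a root lies in (33, 34); Newton's method refines it to λ ≈ 33.969. p(44) = -209 and p(45) = 189 have opposite signs, so a root lies in (44, 45); Newton's method refines it to λ ≈ 44.5553. Check (Vieta): the three roots sum to 85, matching tr M = 85.
So the eigenvalues of A^T A are ≈ 6.4757, 33.969, 44.5553 (all ≥ 0, as they must be for A^T A). The largest is λ_max ≈ 44.5553, hence ||A||_2 = sqrt(λ_max) ≈ 6.675.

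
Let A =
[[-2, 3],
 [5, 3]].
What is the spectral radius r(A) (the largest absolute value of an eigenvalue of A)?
r(A) = (1 + sqrt(85))/2 ≈ 5.1098

The eigenvalues of A are the roots of its characteristic polynomial. With M = A (coefficients from the trace and determinant):
  p(λ) = det(λ I - M) = λ^2 - λ - 21.
For λ^2 - λ - 21 the discriminant is 85. It is nonnegative but not a perfect square, so the roots are real and irrational: λ = (1 ± sqrt(85))/2 ≈ 5.1098, -4.1098.
Thus the eigenvalues (to 4 decimals) are 5.1098 (modulus 5.1098); -4.1098 (modulus 4.1098). The spectral radius is the largest modulus: r(A) = (1 + sqrt(85))/2 ≈ 5.1098. (Cross-check: r(A) ≤ ||A||_2 ≈ 5.835; equality holds whenever A is normal, though it can also hold for some non-normal A.)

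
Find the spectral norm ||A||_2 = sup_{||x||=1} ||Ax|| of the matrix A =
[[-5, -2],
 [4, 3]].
||A||_2 = sqrt((54 + sqrt(2720))/2) ≈ 7.2854 (= sqrt(largest eigenvalue of A^T A))

||A||_2 = sigma_max(A) = sqrt(lambda_max(A^T A)). Form the symmetric matrix M = A^T A =
[[41, 22],
 [22, 13]].
Its characteristic polynomial (trace, determinant of M give the coefficients) is
  p(λ) = det(λ I - M) = λ^2 - 54λ + 49.
For λ^2 - 54λ + 49 the discriminant is 2720. It is nonnegative but not a perfect square, so the roots are real and irrational: λ = (54 ± sqrt(2720))/2 ≈ 53.0768, 0.9232.
So the eigenvalues of A^T A are ≈ 0.9232, 53.0768 (all ≥ 0, as they must be for A^T A). The largest is λ_max = (54 + sqrt(2720))/2 ≈ 53.0768, hence ||A||_2 = sqrt(λ_max) = sqrt((54 + sqrt(2720))/2) ≈ 7.2854.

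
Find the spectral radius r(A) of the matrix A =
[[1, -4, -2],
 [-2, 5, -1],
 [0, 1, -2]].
r(A) ≈ 6.4394

The eigenvalues of A are the roots of its characteristic polynomial. With M = A (coefficients from the trace, the sum of principal 2x2 minors, and det A):
  p(λ) = det(λ I - M) = λ^3 - 4λ^2 - 14λ - 11.
No integer candidate from the rational root theorem (±divisors of 11) is a root, so the roots are irrational. The cubic discriminant is Δ = -3059 < 0, so there is one real root and a complex-conjugate pair. p(6) = -23 and p(7) = 38 have opposite signs, so a root lies in (6, 7); Newton's method refines it to λ ≈ 6.4394. Dividing out (λ - (6.4394)) leaves approximately λ^2 + 2.4394λ + 1.7082. For λ^2 + 2.4394λ + 1.7082 the discriminant is -0.8823. It is negative, so the remaining roots are the complex-conjugate pair λ ≈ -1.2197 ± 0.4697i. Their product equals the constant term, so |λ|^2 ≈ 1.7082 and |λ| ≈ 1.307.
Thus the eigenvalues (to 4 decimals) are 6.4394 (modulus 6.4394); -1.2197 ± 0.4697i (modulus 1.307). The spectral radius is the largest modulus: r(A) ≈ 6.4394. (Cross-check: r(A) ≤ ||A||_2 ≈ 6.8355; equality holds whenever A is normal, though it can also hold for some non-normal A.)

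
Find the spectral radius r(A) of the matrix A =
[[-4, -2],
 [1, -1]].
r(A) = 3

The eigenvalues of A are the roots of its characteristic polynomial. With M = A (coefficients from the trace and determinant):
  p(λ) = det(λ I - M) = λ^2 + 5λ + 6.
For λ^2 + 5λ + 6 the discriminant is 1. It is a perfect square (1^2), so the roots are rational: λ = (-5 ± 1)/2 = -2, -3.
Thus the eigenvalues (to 4 decimals) are -2 (modulus 2); -3 (modulus 3). The spectral radius is the largest modulus: r(A) = 3. (Cross-check: r(A) ≤ ||A||_2 ≈ 4.4966; equality holds whenever A is normal, though it can also hold for some non-normal A.)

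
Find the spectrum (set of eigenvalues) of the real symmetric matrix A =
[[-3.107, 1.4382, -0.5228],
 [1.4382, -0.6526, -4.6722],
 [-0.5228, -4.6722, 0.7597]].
sigma(A) ≈ {-5, -3, 5}

A is real symmetric, so its spectrum consists of real eigenvalues. Expanding the characteristic polynomial of the displayed matrix gives
  det(λ I - A) = p(λ) = λ^3 + (3)λ^2 + (-25)λ + (-74.9975).
Solving p(λ) = 0 yields eigenvalues ≈ -5, -3, 5. (A is shown rounded to 4 decimals, so these recover the underlying integer eigenvalues to within that precision.)
Verification: the trace of A = -3 equals the sum of eigenvalues -3, and det(A) ≈ 74.9975 matches the eigenvalue product 75.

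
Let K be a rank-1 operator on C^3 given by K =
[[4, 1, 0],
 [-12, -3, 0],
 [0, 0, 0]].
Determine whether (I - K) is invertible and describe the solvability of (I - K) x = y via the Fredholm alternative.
(I - K) is singular (det(I - K) = 0, i.e. 1 ∈ sigma(K)). (I - K) x = y is solvable iff y ⊥ ker((I - K)^*) = span{(4, 1, 0)}, i.e. iff 4y_1 + y_2 = 0. When solvable, the solutions are x = y + c·(1, -3, 0), c arbitrary (ker(I - K) = span{(1, -3, 0)}, dimension 1).

K has rank 1, so it is an outer product K = u v^T: every row of K is a multiple of one row vector. Reading off the entries, u = (1, -3, 0) and v = (4, 1, 0) (row i of K equals u_i·v^T). A rank-one matrix u v^T satisfies K u = u (v·u) and kills the (2)-dimensional subspace v^⊥, so its characteristic polynomial is lambda^2 (lambda - v·u) with v·u = tr K = 1. Hence the eigenvalues of I - K are 1 (multiplicity 2) and 1 - (1) = 0, so det(I - K) = 0. (Direct check: I - K =
[[-3, -1, 0],
 [12, 4, 0],
 [0, 0, 1]]
has determinant 0.) So 1 is an eigenvalue of K and (I - K) is not invertible. The finite-dimensional Fredholm alternative says: either (I - K) is invertible, or ker(I - K) ≠ {0} and then range(I - K) = ker((I - K)^*)^⊥, with dim ker(I - K) = dim ker((I - K)^*). We are in the second case, so we need both kernels. Kernel of I - K: (I - K) u = u - u (v·u) = u - u = 0, so ker(I - K) = span{u} = span{(1, -3, 0)} (it is exactly 1-dimensional because rank(I - K) = 2). Kernel of the adjoint: K is real, so (I - K)^* = I - K^T = I - v u^T, and (I - v u^T) v = v - v (u·v) = 0; hence ker((I - K)^*) = span{v} = span{(4, 1, 0)}. Therefore (I - K) x = y is solvable iff <y, v> = 0, i.e. iff 4y_1 + y_2 = 0. When this holds, K y = u (v·y) = 0, so (I - K) y = y and x = y is a particular solution; the full solution set is the line x = y + c·u = y + c·(1, -3, 0), c ∈ C.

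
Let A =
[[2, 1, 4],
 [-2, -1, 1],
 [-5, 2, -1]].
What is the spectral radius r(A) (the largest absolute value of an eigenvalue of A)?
r(A) ≈ 4.6277

The eigenvalues of A are the roots of its characteristic polynomial. With M = A (coefficients from the trace, the sum of principal 2x2 minors, and det A):
  p(λ) = det(λ I - M) = λ^3 + 17λ + 45.
No integer candidate from the rational root theorem (±divisors of 45) is a root, so the roots are irrational. The cubic discriminant is Δ = -74327 < 0, so there is one real root and a complex-conjugate pair. p(-3) = -33 and p(-2) = 3 have opposite signs, so a root lies in (-3, -2); Newton's method refines it to λ ≈ -2.1013. Dividing out (λ - (-2.1013)) leaves approximately λ^2 - 2.1013λ + 21.4154. For λ^2 - 2.1013λ + 21.4154 the discriminant is -81.2463. It is negative, so the remaining roots are the complex-conjugate pair λ ≈ 1.0506 ± 4.5068i. Their product equals the constant term, so |λ|^2 ≈ 21.4154 and |λ| ≈ 4.6277.
Thus the eigenvalues (to 4 decimals) are -2.1013 (modulus 2.1013); 1.0506 ± 4.5068i (modulus 4.6277). The spectral radius is the largest modulus: r(A) ≈ 4.6277. (Cross-check: r(A) ≤ ||A||_2 ≈ 6.2867; equality holds whenever A is normal, though it can also hold for some non-normal A.)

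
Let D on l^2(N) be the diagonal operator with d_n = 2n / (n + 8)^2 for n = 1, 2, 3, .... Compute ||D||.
||D|| = 1/16 (attained at n = 8)

For D diagonal, ||D|| = sup_n |d_n|. Treat f(x) = 2x / (x + 8)^2 for real x > 0. By the quotient rule, f'(x) = 2(8 - x)/(x + 8)^3, which is positive for x < 8 and negative for x > 8. So f has a unique maximum at x = 8, and since 8 is a positive integer, the supremum over n ≥ 1 is attained at n = 8: d_8 = 2·8/(8 + 8)^2 = 2·8/256 = 1/16. Hence ||D|| = 1/16.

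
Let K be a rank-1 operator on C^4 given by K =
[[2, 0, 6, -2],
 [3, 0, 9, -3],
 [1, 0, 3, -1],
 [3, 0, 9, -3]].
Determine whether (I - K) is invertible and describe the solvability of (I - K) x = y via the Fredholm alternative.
(I - K) is invertible (det(I - K) = -1 ≠ 0), so for every y in C^4 the equation (I - K) x = y has a unique solution.

K has rank 1, so it is an outer product K = u v^T: every row of K is a multiple of one row vector. Reading off the entries, u = (-2, -3, -1, -3) and v = (-1, 0, -3, 1) (row i of K equals u_i·v^T). A rank-one matrix u v^T satisfies K u = u (v·u) and kills the (3)-dimensional subspace v^⊥, so its characteristic polynomial is lambda^3 (lambda - v·u) with v·u = tr K = 2. Hence the eigenvalues of I - K are 1 (multiplicity 3) and 1 - (2) = -1, so det(I - K) = -1. (Direct check: I - K =
[[-1, 0, -6, 2],
 [-3, 1, -9, 3],
 [-1, 0, -2, 1],
 [-3, 0, -9, 4]]
has determinant -1.) The finite-dimensional Fredholm alternative says: either (I - K) is invertible, or ker(I - K) ≠ {0} and then range(I - K) = ker((I - K)^*)^⊥, with dim ker(I - K) = dim ker((I - K)^*). Since det(I - K) ≠ 0, 1 is not an eigenvalue of K and ker(I - K) = {0}, so we are in the first case: for every y there is a unique x = (I - K)^(-1) y. Explicitly, by the Sherman–Morrison formula, (I - u v^T)^(-1) = I + u v^T/(1 - v·u), i.e. (I - K)^(-1) = I - K.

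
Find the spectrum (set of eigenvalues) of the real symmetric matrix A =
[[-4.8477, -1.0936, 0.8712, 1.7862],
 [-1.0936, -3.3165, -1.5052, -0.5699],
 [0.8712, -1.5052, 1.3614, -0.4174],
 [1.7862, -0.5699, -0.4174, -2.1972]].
sigma(A) ≈ {-6, -4, -1, 2}

A is real symmetric, so its spectrum consists of real eigenvalues. Expanding the characteristic polynomial of the displayed matrix gives
  det(λ I - A) = p(λ) = λ^4 + (9)λ^3 + (12)λ^2 + (-44.0013)λ + (-47.9989).
Solving p(λ) = 0 yields eigenvalues ≈ -6, -4, -1, 2. (A is shown rounded to 4 decimals, so these recover the underlying integer eigenvalues to within that precision.)
Verification: the trace of A = -9 equals the sum of eigenvalues -9, and det(A) ≈ -47.9989 matches the eigenvalue product -48.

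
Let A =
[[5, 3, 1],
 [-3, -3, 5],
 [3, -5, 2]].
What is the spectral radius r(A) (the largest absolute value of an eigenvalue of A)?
r(A) ≈ 5.8722

The eigenvalues of A are the roots of its characteristic polynomial. With M = A (coefficients from the trace, the sum of principal 2x2 minors, and det A):
  p(λ) = det(λ I - M) = λ^3 - 4λ^2 + 20λ - 182.
No integer candidate from the rational root theorem (±divisors of 182) is a root, so the roots are irrational. The cubic discriminant is Δ = -704460 < 0, so there is one real root and a complex-conjugate pair. p(5) = -57 and p(6) = 10 have opposite signs, so a root lies in (5, 6); Newton's method refines it to λ ≈ 5.8722. Dividing out (λ - (5.8722)) leaves approximately λ^2 + 1.8722λ + 30.9937. For λ^2 + 1.8722λ + 30.9937 the discriminant is -120.4697. It is negative, so the remaining roots are the complex-conjugate pair λ ≈ -0.9361 ± 5.4879i. Their product equals the constant term, so |λ|^2 ≈ 30.9937 and |λ| ≈ 5.5672.
Thus the eigenvalues (to 4 decimals) are 5.8722 (modulus 5.8722); -0.9361 ± 5.4879i (modulus 5.5672). The spectral radius is the largest modulus: r(A) ≈ 5.8722. (Cross-check: r(A) ≤ ||A||_2 ≈ 7.9924; equality holds whenever A is normal, though it can also hold for some non-normal A.)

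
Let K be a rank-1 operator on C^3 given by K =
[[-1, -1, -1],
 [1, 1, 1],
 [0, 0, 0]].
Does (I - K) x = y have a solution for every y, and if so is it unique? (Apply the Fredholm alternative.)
(I - K) is invertible (det(I - K) = 1 ≠ 0), so for every y in C^3 the equation (I - K) x = y has a unique solution.

K has rank 1, so it is an outer product K = u v^T: every row of K is a multiple of one row vector. Reading off the entries, u = (1, -1, 0) and v = (-1, -1, -1) (row i of K equals u_i·v^T). A rank-one matrix u v^T satisfies K u = u (v·u) and kills the (2)-dimensional subspace v^⊥, so its characteristic polynomial is lambda^2 (lambda - v·u) with v·u = tr K = 0. Hence the eigenvalues of I - K are 1 (multiplicity 2) and 1 - (0) = 1, so det(I - K) = 1. (Direct check: I - K =
[[2, 1, 1],
 [-1, 0, -1],
 [0, 0, 1]]
has determinant 1.) The finite-dimensional Fredholm alternative says: either (I - K) is invertible, or ker(I - K) ≠ {0} and then range(I - K) = ker((I - K)^*)^⊥, with dim ker(I - K) = dim ker((I - K)^*). Since det(I - K) ≠ 0, 1 is not an eigenvalue of K and ker(I - K) = {0}, so we are in the first case: for every y there is a unique x = (I - K)^(-1) y. Explicitly, by the Sherman–Morrison formula, (I - u v^T)^(-1) = I + u v^T/(1 - v·u), i.e. (I - K)^(-1) = I + K.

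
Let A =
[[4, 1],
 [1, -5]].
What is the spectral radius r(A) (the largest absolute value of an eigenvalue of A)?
r(A) = (1 + sqrt(85))/2 ≈ 5.1098

The eigenvalues of A are the roots of its characteristic polynomial. With M = A (coefficients from the trace and determinant):
  p(λ) = det(λ I - M) = λ^2 + λ - 21.
For λ^2 + λ - 21 the discriminant is 85. It is nonnegative but not a perfect square, so the roots are real and irrational: λ = (-1 ± sqrt(85))/2 ≈ 4.1098, -5.1098.
Thus the eigenvalues (to 4 decimals) are 4.1098 (modulus 4.1098); -5.1098 (modulus 5.1098). The spectral radius is the largest modulus: r(A) = (1 + sqrt(85))/2 ≈ 5.1098. (Cross-check: r(A) ≤ ||A||_2 ≈ 5.1098; equality holds whenever A is normal, though it can also hold for some non-normal A.)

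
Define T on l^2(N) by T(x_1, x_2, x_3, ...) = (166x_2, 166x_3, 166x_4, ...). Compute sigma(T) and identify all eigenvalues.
sigma(T) = closed disk {z in C : |z| ≤ 166}; sigma_p(T) = open disk {z in C : |z| < 166}

Note T = 166·V where V is the unit left shift (V x)_k = x_{k+1}; so sigma(T) = 166·sigma(V) and ||T|| = 166||V||. ||T x||^2 = 27556sum_{k≥2} |x_k|^2 ≤ 27556||x||^2, with equality on {x : x_1 = 0}, so ||T|| = 166. For any lambda with |lambda| < 166, set r = lambda/166 (|r| < 1); the vector x = (1, r, r^2, ...) is in l^2 and satisfies T x = 166(r, r^2, ...) = lambda x, so lambda is an eigenvalue. On the boundary |lambda| = 166 the geometric series diverges, so no l^2 eigenvector exists, but these lambda lie in the approximate point spectrum. Hence sigma(T) is the closed disk of radius 166 and sigma_p(T) is the open disk.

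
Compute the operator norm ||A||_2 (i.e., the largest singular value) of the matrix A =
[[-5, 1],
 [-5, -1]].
||A||_2 = sqrt(50) ≈ 7.0711 (= sqrt(largest eigenvalue of A^T A))

||A||_2 = sigma_max(A) = sqrt(lambda_max(A^T A)). Form the symmetric matrix M = A^T A =
[[50, 0],
 [0, 2]].
Its characteristic polynomial (trace, determinant of M give the coefficients) is
  p(λ) = det(λ I - M) = λ^2 - 52λ + 100.
For λ^2 - 52λ + 100 the discriminant is 2304. It is a perfect square (48^2), so the roots are rational: λ = (52 ± 48)/2 = 50, 2.
So the eigenvalues of A^T A are ≈ 2, 50 (all ≥ 0, as they must be for A^T A). The largest is λ_max = 50, hence ||A||_2 = sqrt(λ_max) = sqrt(50) ≈ 7.0711.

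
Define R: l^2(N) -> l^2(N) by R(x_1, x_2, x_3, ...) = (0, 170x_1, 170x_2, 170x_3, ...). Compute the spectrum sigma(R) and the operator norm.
sigma(R) = closed disk {z in C : |z| ≤ 170}; ||R|| = 170

Note R = 170·U where U is the unit right shift (U x)_k = x_{k-1} (with x_0 := 0); so ||R|| = 170||U|| and sigma(R) = 170·sigma(U). ||R x||^2 = sum_{k≥1} |170x_k|^2 = 28900||x||^2, so ||R|| = 170 and sigma(R) ⊂ {|z| ≤ 170}. For any |lambda| < 170, the equation (R - lambda I) x = 0 forces x_1 = 0, then 170x_k = lambda x_{k+1} ⇒ x = 0, so R has no eigenvalues. But (R - lambda I) is not surjective for |lambda| < 170: solving (R - lambda I) x = e_1 would require x_n proportional to (lambda/170)^(-n), which is not in l^2. So every |lambda| < 170 lies in the residual spectrum. The boundary |lambda| = 170 is in the approximate point spectrum (the spectrum is closed). Hence sigma(R) is the closed disk of radius 170.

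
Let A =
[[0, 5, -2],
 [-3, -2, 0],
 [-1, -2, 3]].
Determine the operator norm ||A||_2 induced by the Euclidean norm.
||A||_2 ≈ 6.6312 (= sqrt(largest eigenvalue of A^T A))

||A||_2 = sigma_max(A) = sqrt(lambda_max(A^T A)). Form the symmetric matrix M = A^T A =
[[10, 8, -3],
 [8, 33, -16],
 [-3, -16, 13]].
Its characteristic polynomial (trace, sum of principal 2x2 minors, determinant of M give the coefficients) is
  p(λ) = det(λ I - M) = λ^3 - 56λ^2 + 560λ - 1369.
No integer candidate from the rational root theorem (±divisors of 1369) is a root, so the roots are irrational. The cubic discriminant is Δ = 41483157 > 0, so there are three distinct real roots. p(3) = -166 and p(4) = 39 have opposite signs, so a root lies in (3, 4); Newton's method refines it to λ ≈ 3.7708. p(8) = 39 and p(9) = -136 have opposite signs, so a root lies in (8, 9); Newton's method refines it to λ ≈ 8.2563. p(43) = -1326 and p(44) = 39 have opposite signs, so a root lies in (43, 44); Newton's method refines it to λ ≈ 43.9729. Check (Vieta): the three roots sum to 56, matching tr M = 56.
So the eigenvalues of A^T A are ≈ 3.7708, 8.2563, 43.9729 (all ≥ 0, as they must be for A^T A). The largest is λ_max ≈ 43.9729, hence ||A||_2 = sqrt(λ_max) ≈ 6.6312.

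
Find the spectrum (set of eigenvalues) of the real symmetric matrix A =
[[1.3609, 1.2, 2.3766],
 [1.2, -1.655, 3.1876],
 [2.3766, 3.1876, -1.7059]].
sigma(A) ≈ {-5, -1, 4}

A is real symmetric, so its spectrum consists of real eigenvalues. Expanding the characteristic polynomial of the displayed matrix gives
  det(λ I - A) = p(λ) = λ^3 + (2)λ^2 + (-19)λ + (-20).
Solving p(λ) = 0 yields eigenvalues ≈ -5, -1, 4. (A is shown rounded to 4 decimals, so these recover the underlying integer eigenvalues to within that precision.)
Verification: the trace of A = -2 equals the sum of eigenvalues -2, and det(A) ≈ 20.0002 matches the eigenvalue product 20.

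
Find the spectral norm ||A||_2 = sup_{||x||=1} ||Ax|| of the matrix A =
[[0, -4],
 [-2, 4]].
||A||_2 = sqrt((36 + sqrt(1040))/2) ≈ 5.8416 (= sqrt(largest eigenvalue of A^T A))

||A||_2 = sigma_max(A) = sqrt(lambda_max(A^T A)). Form the symmetric matrix M = A^T A =
[[4, -8],
 [-8, 32]].
Its characteristic polynomial (trace, determinant of M give the coefficients) is
  p(λ) = det(λ I - M) = λ^2 - 36λ + 64.
For λ^2 - 36λ + 64 the discriminant is 1040. It is nonnegative but not a perfect square, so the roots are real and irrational: λ = (36 ± sqrt(1040))/2 ≈ 34.1245, 1.8755.
So the eigenvalues of A^T A are ≈ 1.8755, 34.1245 (all ≥ 0, as they must be for A^T A). The largest is λ_max = (36 + sqrt(1040))/2 ≈ 34.1245, hence ||A||_2 = sqrt(λ_max) = sqrt((36 + sqrt(1040))/2) ≈ 5.8416.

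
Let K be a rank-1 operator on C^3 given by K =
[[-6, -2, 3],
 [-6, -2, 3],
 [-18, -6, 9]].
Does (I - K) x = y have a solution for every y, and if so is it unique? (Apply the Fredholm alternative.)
(I - K) is singular (det(I - K) = 0, i.e. 1 ∈ sigma(K)). (I - K) x = y is solvable iff y ⊥ ker((I - K)^*) = span{(-6, -2, 3)}, i.e. iff -6y_1 - 2y_2 + 3y_3 = 0. When solvable, the solutions are x = y + c·(1, 1, 3), c arbitrary (ker(I - K) = span{(1, 1, 3)}, dimension 1).

K has rank 1, so it is an outer product K = u v^T: every row of K is a multiple of one row vector. Reading off the entries, u = (1, 1, 3) and v = (-6, -2, 3) (row i of K equals u_i·v^T). A rank-one matrix u v^T satisfies K u = u (v·u) and kills the (2)-dimensional subspace v^⊥, so its characteristic polynomial is lambda^2 (lambda - v·u) with v·u = tr K = 1. Hence the eigenvalues of I - K are 1 (multiplicity 2) and 1 - (1) = 0, so det(I - K) = 0. (Direct check: I - K =
[[7, 2, -3],
 [6, 3, -3],
 [18, 6, -8]]
has determinant 0.) So 1 is an eigenvalue of K and (I - K) is not invertible. The finite-dimensional Fredholm alternative says: either (I - K) is invertible, or ker(I - K) ≠ {0} and then range(I - K) = ker((I - K)^*)^⊥, with dim ker(I - K) = dim ker((I - K)^*). We are in the second case, so we need both kernels. Kernel of I - K: (I - K) u = u - u (v·u) = u - u = 0, so ker(I - K) = span{u} = span{(1, 1, 3)} (it is exactly 1-dimensional because rank(I - K) = 2). Kernel of the adjoint: K is real, so (I - K)^* = I - K^T = I - v u^T, and (I - v u^T) v = v - v (u·v) = 0; hence ker((I - K)^*) = span{v} = span{(-6, -2, 3)}. Therefore (I - K) x = y is solvable iff <y, v> = 0, i.e. iff -6y_1 - 2y_2 + 3y_3 = 0. When this holds, K y = u (v·y) = 0, so (I - K) y = y and x = y is a particular solution; the full solution set is the line x = y + c·u = y + c·(1, 1, 3), c ∈ C.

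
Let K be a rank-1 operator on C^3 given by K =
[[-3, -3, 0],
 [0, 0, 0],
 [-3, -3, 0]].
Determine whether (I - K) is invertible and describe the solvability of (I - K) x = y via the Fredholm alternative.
(I - K) is invertible (det(I - K) = 4 ≠ 0), so for every y in C^3 the equation (I - K) x = y has a unique solution.

K has rank 1, so it is an outer product K = u v^T: every row of K is a multiple of one row vector. Reading off the entries, u = (1, 0, 1) and v = (-3, -3, 0) (row i of K equals u_i·v^T). A rank-one matrix u v^T satisfies K u = u (v·u) and kills the (2)-dimensional subspace v^⊥, so its characteristic polynomial is lambda^2 (lambda - v·u) with v·u = tr K = -3. Hence the eigenvalues of I - K are 1 (multiplicity 2) and 1 - (-3) = 4, so det(I - K) = 4. (Direct check: I - K =
[[4, 3, 0],
 [0, 1, 0],
 [3, 3, 1]]
has determinant 4.) The finite-dimensional Fredholm alternative says: either (I - K) is invertible, or ker(I - K) ≠ {0} and then range(I - K) = ker((I - K)^*)^⊥, with dim ker(I - K) = dim ker((I - K)^*). Since det(I - K) ≠ 0, 1 is not an eigenvalue of K and ker(I - K) = {0}, so we are in the first case: for every y there is a unique x = (I - K)^(-1) y. Explicitly, by the Sherman–Morrison formula, (I - u v^T)^(-1) = I + u v^T/(1 - v·u), i.e. (I - K)^(-1) = I + K/(4).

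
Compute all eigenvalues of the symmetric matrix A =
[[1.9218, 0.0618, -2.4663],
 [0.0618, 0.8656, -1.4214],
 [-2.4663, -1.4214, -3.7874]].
sigma(A) ≈ {-5, 1, 3}

A is real symmetric, so its spectrum consists of real eigenvalues. Expanding the characteristic polynomial of the displayed matrix gives
  det(λ I - A) = p(λ) = λ^3 + (1)λ^2 + (-17)λ + (15).
Solving p(λ) = 0 yields eigenvalues ≈ -5, 1, 3. (A is shown rounded to 4 decimals, so these recover the underlying integer eigenvalues to within that precision.)
Verification: the trace of A = -1 equals the sum of eigenvalues -1, and det(A) ≈ -15.0005 matches the eigenvalue product -15.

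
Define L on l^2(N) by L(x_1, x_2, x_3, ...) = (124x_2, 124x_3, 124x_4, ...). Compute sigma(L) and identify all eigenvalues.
sigma(L) = closed disk {z in C : |z| ≤ 124}; sigma_p(L) = open disk {z in C : |z| < 124}

Note L = 124·V where V is the unit left shift (V x)_k = x_{k+1}; so sigma(L) = 124·sigma(V) and ||L|| = 124||V||. ||L x||^2 = 15376sum_{k≥2} |x_k|^2 ≤ 15376||x||^2, with equality on {x : x_1 = 0}, so ||L|| = 124. For any lambda with |lambda| < 124, set r = lambda/124 (|r| < 1); the vector x = (1, r, r^2, ...) is in l^2 and satisfies L x = 124(r, r^2, ...) = lambda x, so lambda is an eigenvalue. On the boundary |lambda| = 124 the geometric series diverges, so no l^2 eigenvector exists, but these lambda lie in the approximate point spectrum. Hence sigma(L) is the closed disk of radius 124 and sigma_p(L) is the open disk.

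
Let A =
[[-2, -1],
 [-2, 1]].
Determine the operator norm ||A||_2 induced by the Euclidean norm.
||A||_2 = sqrt(8) ≈ 2.8284 (= sqrt(largest eigenvalue of A^T A))

||A||_2 = sigma_max(A) = sqrt(lambda_max(A^T A)). Form the symmetric matrix M = A^T A =
[[8, 0],
 [0, 2]].
Its characteristic polynomial (trace, determinant of M give the coefficients) is
  p(λ) = det(λ I - M) = λ^2 - 10λ + 16.
For λ^2 - 10λ + 16 the discriminant is 36. It is a perfect square (6^2), so the roots are rational: λ = (10 ± 6)/2 = 8, 2.
So the eigenvalues of A^T A are ≈ 2, 8 (all ≥ 0, as they must be for A^T A). The largest is λ_max = 8, hence ||A||_2 = sqrt(λ_max) = sqrt(8) ≈ 2.8284.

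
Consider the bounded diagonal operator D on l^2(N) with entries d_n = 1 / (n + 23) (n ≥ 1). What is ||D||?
||D|| = 1/24 (attained at n = 1)

For D diagonal, ||D|| = sup_n |d_n| = sup_n 1/(n + 23). This is positive and strictly decreasing in n, so the supremum is attained at n = 1: d_1 = 1/(1 + 23) = 1/24. Hence ||D|| = 1/24.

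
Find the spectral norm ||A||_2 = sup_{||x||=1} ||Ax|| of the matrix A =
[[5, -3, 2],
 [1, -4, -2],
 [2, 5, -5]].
||A||_2 ≈ 8.1913 (= sqrt(largest eigenvalue of A^T A))

||A||_2 = sigma_max(A) = sqrt(lambda_max(A^T A)). Form the symmetric matrix M = A^T A =
[[30, -9, -2],
 [-9, 50, -23],
 [-2, -23, 33]].
Its characteristic polynomial (trace, sum of principal 2x2 minors, determinant of M give the coefficients) is
  p(λ) = det(λ I - M) = λ^3 - 113λ^2 + 3526λ - 29929.
No integer candidate from the rational root theorem (±divisors of 29929) is a root, so the roots are irrational. The cubic discriminant is Δ = 1126720417 > 0, so there are three distinct real roots. p(13) = -991 and p(14) = 31 have opposite signs, so a root lies in (13, 14); Newton's method refines it to λ ≈ 13.9674. p(31) = 575 and p(32) = -41 have opposite signs, so a root lies in (31, 32); Newton's method refines it to λ ≈ 31.9352. p(67) = -181 and p(68) = 1759 have opposite signs, so a root lies in (67, 68); Newton's method refines it to λ ≈ 67.0973. Check (Vieta): the three roots sum to 113, matching tr M = 113.
So the eigenvalues of A^T A are ≈ 13.9674, 31.9352, 67.0973 (all ≥ 0, as they must be for A^T A). The largest is λ_max ≈ 67.0973, hence ||A||_2 = sqrt(λ_max) ≈ 8.1913.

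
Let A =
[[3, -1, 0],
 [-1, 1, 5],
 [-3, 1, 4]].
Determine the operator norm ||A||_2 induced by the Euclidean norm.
||A||_2 ≈ 7.266 (= sqrt(largest eigenvalue of A^T A))

||A||_2 = sigma_max(A) = sqrt(lambda_max(A^T A)). Form the symmetric matrix M = A^T A =
[[19, -7, -17],
 [-7, 3, 9],
 [-17, 9, 41]].
Its characteristic polynomial (trace, sum of principal 2x2 minors, determinant of M give the coefficients) is
  p(λ) = det(λ I - M) = λ^3 - 63λ^2 + 540λ - 64.
No integer candidate from the rational root theorem (±divisors of 64) is a root, so the roots are irrational. The cubic discriminant is Δ = 502572816 > 0, so there are three distinct real roots. p(0) = -64 and p(1) = 414 have opposite signs, so a root lies in (0, 1); Newton's method refines it to λ ≈ 0.1202. p(10) = 36 and p(11) = -416 have opposite signs, so a root lies in (10, 11); Newton's method refines it to λ ≈ 10.0851. p(52) = -1728 and p(53) = 466 have opposite signs, so a root lies in (52, 53); Newton's method refines it to λ ≈ 52.7947. Check (Vieta): the three roots sum to 63, matching tr M = 63.
So the eigenvalues of A^T A are ≈ 0.1202, 10.0851, 52.7947 (all ≥ 0, as they must be for A^T A). The largest is λ_max ≈ 52.7947, hence ||A||_2 = sqrt(λ_max) ≈ 7.266.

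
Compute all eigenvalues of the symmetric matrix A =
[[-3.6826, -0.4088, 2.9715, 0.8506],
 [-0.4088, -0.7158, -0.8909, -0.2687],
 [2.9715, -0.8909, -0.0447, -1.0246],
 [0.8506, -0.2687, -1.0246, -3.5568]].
sigma(A) ≈ {-6, -3, -1, 2}

A is real symmetric, so its spectrum consists of real eigenvalues. Expanding the characteristic polynomial of the displayed matrix gives
  det(λ I - A) = p(λ) = λ^4 + (8)λ^3 + (7)λ^2 + (-36)λ + (-35.9984).
Solving p(λ) = 0 yields eigenvalues ≈ -6, -3, -1, 2. (A is shown rounded to 4 decimals, so these recover the underlying integer eigenvalues to within that precision.)
Verification: the trace of A = -8 equals the sum of eigenvalues -8, and det(A) ≈ -35.9984 matches the eigenvalue product -36.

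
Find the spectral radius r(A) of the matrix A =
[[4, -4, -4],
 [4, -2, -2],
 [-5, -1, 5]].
r(A) ≈ 8.2014

The eigenvalues of A are the roots of its characteristic polynomial. With M = A (coefficients from the trace, the sum of principal 2x2 minors, and det A):
  p(λ) = det(λ I - M) = λ^3 - 7λ^2 - 4λ - 48.
No integer candidate from the rational root theorem (±divisors of 48) is a root, so the roots are irrational. The cubic discriminant is Δ = -151216 < 0, so there is one real root and a complex-conjugate pair. p(8) = -16 and p(9) = 78 have opposite signs, so a root lies in (8, 9); Newton's method refines it to λ ≈ 8.2014. Dividing out (λ - (8.2014)) leaves approximately λ^2 + 1.2014λ + 5.8527. For λ^2 + 1.2014λ + 5.8527 the discriminant is -21.9675. It is negative, so the remaining roots are the complex-conjugate pair λ ≈ -0.6007 ± 2.3435i. Their product equals the constant term, so |λ|^2 ≈ 5.8527 and |λ| ≈ 2.4192.
Thus the eigenvalues (to 4 decimals) are 8.2014 (modulus 8.2014); -0.6007 ± 2.3435i (modulus 2.4192). The spectral radius is the largest modulus: r(A) ≈ 8.2014. (Cross-check: r(A) ≤ ||A||_2 ≈ 10.3512; equality holds whenever A is normal, though it can also hold for some non-normal A.)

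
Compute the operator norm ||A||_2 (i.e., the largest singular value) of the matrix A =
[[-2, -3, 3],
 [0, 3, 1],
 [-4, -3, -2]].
||A||_2 ≈ 6.4727 (= sqrt(largest eigenvalue of A^T A))

||A||_2 = sigma_max(A) = sqrt(lambda_max(A^T A)). Form the symmetric matrix M = A^T A =
[[20, 18, 2],
 [18, 27, 0],
 [2, 0, 14]].
Its characteristic polynomial (trace, sum of principal 2x2 minors, determinant of M give the coefficients) is
  p(λ) = det(λ I - M) = λ^3 - 61λ^2 + 870λ - 2916.
No integer candidate from the rational root theorem (±divisors of 2916) is a root, so the roots are irrational. The cubic discriminant is Δ = 90862164 > 0, so there are three distinct real roots. p(4) = -348 and p(5) = 34 have opposite signs, so a root lies in (4, 5); Newton's method refines it to λ ≈ 4.8999. p(14) = 52 and p(15) = -216 have opposite signs, so a root lies in (14, 15); Newton's method refines it to λ ≈ 14.2048. p(41) = -866 and p(42) = 108 have opposite signs, so a root lies in (41, 42); Newton's method refines it to λ ≈ 41.8953. Check (Vieta): the three roots sum to 61, matching tr M = 61.
So the eigenvalues of A^T A are ≈ 4.8999, 14.2048, 41.8953 (all ≥ 0, as they must be for A^T A). The largest is λ_max ≈ 41.8953, hence ||A||_2 = sqrt(λ_max) ≈ 6.4727.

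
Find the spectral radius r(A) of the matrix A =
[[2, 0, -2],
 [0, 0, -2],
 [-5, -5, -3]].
r(A) ≈ 5.942

The eigenvalues of A are the roots of its characteristic polynomial. With M = A (coefficients from the trace, the sum of principal 2x2 minors, and det A):
  p(λ) = det(λ I - M) = λ^3 + λ^2 - 26λ + 20.
No integer candidate from the rational root theorem (±divisors of 20) is a root, so the roots are irrational. The cubic discriminant is Δ = 50740 > 0, so there are three distinct real roots. p(-6) = -4 and p(-5) = 50 have opposite signs, so a root lies in (-6, -5); Newton's method refines it to λ ≈ -5.942. p(0) = 20 and p(1) = -4 have opposite signs, so a root lies in (0, 1); Newton's method refines it to λ ≈ 0.8157. p(4) = -4 and p(5) = 40 have opposite signs, so a root lies in (4, 5); Newton's method refines it to λ ≈ 4.1263. Check (Vieta): the three roots sum to -1, matching tr M = -1.
Thus the eigenvalues (to 4 decimals) are -5.942 (modulus 5.942); 0.8157 (modulus 0.8157); 4.1263 (modulus 4.1263). The spectral radius is the largest modulus: r(A) ≈ 5.942. (Cross-check: r(A) ≤ ||A||_2 ≈ 7.7389; equality holds whenever A is normal, though it can also hold for some non-normal A.)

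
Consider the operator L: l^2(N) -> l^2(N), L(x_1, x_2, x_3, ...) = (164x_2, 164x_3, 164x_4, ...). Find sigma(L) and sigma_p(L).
sigma(L) = closed disk {z in C : |z| ≤ 164}; sigma_p(L) = open disk {z in C : |z| < 164}

Note L = 164·V where V is the unit left shift (V x)_k = x_{k+1}; so sigma(L) = 164·sigma(V) and ||L|| = 164||V||. ||L x||^2 = 26896sum_{k≥2} |x_k|^2 ≤ 26896||x||^2, with equality on {x : x_1 = 0}, so ||L|| = 164. For any lambda with |lambda| < 164, set r = lambda/164 (|r| < 1); the vector x = (1, r, r^2, ...) is in l^2 and satisfies L x = 164(r, r^2, ...) = lambda x, so lambda is an eigenvalue. On the boundary |lambda| = 164 the geometric series diverges, so no l^2 eigenvector exists, but these lambda lie in the approximate point spectrum. Hence sigma(L) is the closed disk of radius 164 and sigma_p(L) is the open disk.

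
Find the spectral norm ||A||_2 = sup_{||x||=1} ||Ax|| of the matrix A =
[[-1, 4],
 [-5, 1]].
||A||_2 = sqrt((43 + sqrt(405))/2) ≈ 5.618 (= sqrt(largest eigenvalue of A^T A))

||A||_2 = sigma_max(A) = sqrt(lambda_max(A^T A)). Form the symmetric matrix M = A^T A =
[[26, -9],
 [-9, 17]].
Its characteristic polynomial (trace, determinant of M give the coefficients) is
  p(λ) = det(λ I - M) = λ^2 - 43λ + 361.
For λ^2 - 43λ + 361 the discriminant is 405. It is nonnegative but not a perfect square, so the roots are real and irrational: λ = (43 ± sqrt(405))/2 ≈ 31.5623, 11.4377.
So the eigenvalues of A^T A are ≈ 11.4377, 31.5623 (all ≥ 0, as they must be for A^T A). The largest is λ_max = (43 + sqrt(405))/2 ≈ 31.5623, hence ||A||_2 = sqrt(λ_max) = sqrt((43 + sqrt(405))/2) ≈ 5.618.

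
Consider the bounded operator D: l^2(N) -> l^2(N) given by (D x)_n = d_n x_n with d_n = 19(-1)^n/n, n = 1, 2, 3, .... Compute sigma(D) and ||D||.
sigma(D) = {19(-1)^n/n : n ≥ 1} ∪ {0}; ||D|| = 19

A bounded diagonal operator on l^2 with diagonal entries d_n has spectrum equal to the closure of {d_n : n ≥ 1}: every d_n is an eigenvalue (with eigenvector e_n), so {d_n} ⊂ sigma(D); the spectrum is closed, so its closure is too; and for lambda not in the closure, (D - lambda I) has bounded inverse (the diagonal entries 1/(d_n - lambda) are bounded). For our sequence d_n = 19(-1)^n/n, n = 1, 2, 3, ...:
  - {d_n} = {19(-1)^n/n : n ≥ 1}; the only limit point is 0
  - closure = {19(-1)^n/n : n ≥ 1} ∪ {0}
For the norm: a diagonal operator has ||D|| = sup_n |d_n|. Here |d_n| = 19/n is decreasing, so sup_n |d_n| = |d_1| = 19. So ||D|| = 19.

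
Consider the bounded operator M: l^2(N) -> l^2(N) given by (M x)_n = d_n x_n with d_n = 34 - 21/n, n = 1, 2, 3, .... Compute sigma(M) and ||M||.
sigma(M) = {34 - 21/n : n ≥ 1} ∪ {34}; ||M|| = 34

A bounded diagonal operator on l^2 with diagonal entries d_n has spectrum equal to the closure of {d_n : n ≥ 1}: every d_n is an eigenvalue (with eigenvector e_n), so {d_n} ⊂ sigma(M); the spectrum is closed, so its closure is too; and for lambda not in the closure, (M - lambda I) has bounded inverse (the diagonal entries 1/(d_n - lambda) are bounded). For our sequence d_n = 34 - 21/n, n = 1, 2, 3, ...:
  - {d_n} = {34 - 21/n : n ≥ 1}; the only limit point is 34
  - closure = {34 - 21/n : n ≥ 1} ∪ {34}
For the norm: a diagonal operator has ||M|| = sup_n |d_n|. Here d_n = 34 - 21/n increases monotonically from d_1 = 13 toward 34, with all terms in [13, 34); so sup_n |d_n| = 34 (the supremum is the limit, not attained). So ||M|| = 34.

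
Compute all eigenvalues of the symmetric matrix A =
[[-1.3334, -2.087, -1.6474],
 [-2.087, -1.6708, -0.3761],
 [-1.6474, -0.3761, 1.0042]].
sigma(A) ≈ {-4, 0, 2}

A is real symmetric, so its spectrum consists of real eigenvalues. Expanding the characteristic polynomial of the displayed matrix gives
  det(λ I - A) = p(λ) = λ^3 + (2)λ^2 + (-8)λ + (0).
Solving p(λ) = 0 yields eigenvalues ≈ -4, 0, 2. (A is shown rounded to 4 decimals, so these recover the underlying integer eigenvalues to within that precision.)
Verification: the trace of A = -2 equals the sum of eigenvalues -2, and det(A) ≈ 0.0002 matches the eigenvalue product 0.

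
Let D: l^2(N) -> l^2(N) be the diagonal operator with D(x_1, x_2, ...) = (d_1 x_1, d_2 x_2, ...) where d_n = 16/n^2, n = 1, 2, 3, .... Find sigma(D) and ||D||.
sigma(D) = {16/n^2 : n ≥ 1} ∪ {0}; ||D|| = 16

A bounded diagonal operator on l^2 with diagonal entries d_n has spectrum equal to the closure of {d_n : n ≥ 1}: every d_n is an eigenvalue (with eigenvector e_n), so {d_n} ⊂ sigma(D); the spectrum is closed, so its closure is too; and for lambda not in the closure, (D - lambda I) has bounded inverse (the diagonal entries 1/(d_n - lambda) are bounded). For our sequence d_n = 16/n^2, n = 1, 2, 3, ...:
  - {d_n} = {16/n^2 : n ≥ 1}; the only limit point is 0
  - closure = {16/n^2 : n ≥ 1} ∪ {0}
For the norm: a diagonal operator has ||D|| = sup_n |d_n|. Here d_n = 16/n^2 is positive and decreasing, so sup_n |d_n| = d_1 = 16. So ||D|| = 16.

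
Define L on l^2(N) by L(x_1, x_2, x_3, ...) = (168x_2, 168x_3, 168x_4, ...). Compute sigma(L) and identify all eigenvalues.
sigma(L) = closed disk {z in C : |z| ≤ 168}; sigma_p(L) = open disk {z in C : |z| < 168}

Note L = 168·V where V is the unit left shift (V x)_k = x_{k+1}; so sigma(L) = 168·sigma(V) and ||L|| = 168||V||. ||L x||^2 = 28224sum_{k≥2} |x_k|^2 ≤ 28224||x||^2, with equality on {x : x_1 = 0}, so ||L|| = 168. For any lambda with |lambda| < 168, set r = lambda/168 (|r| < 1); the vector x = (1, r, r^2, ...) is in l^2 and satisfies L x = 168(r, r^2, ...) = lambda x, so lambda is an eigenvalue. On the boundary |lambda| = 168 the geometric series diverges, so no l^2 eigenvector exists, but these lambda lie in the approximate point spectrum. Hence sigma(L) is the closed disk of radius 168 and sigma_p(L) is the open disk.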